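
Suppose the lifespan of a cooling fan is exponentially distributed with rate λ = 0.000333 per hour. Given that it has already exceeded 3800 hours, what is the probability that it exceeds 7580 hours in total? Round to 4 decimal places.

0.2840

The exponential is memoryless, so the remaining time is again Exp(λ): the condition X > 3800 is irrelevant.
P(X > 3780) = e^(−1.2587) ≈ 0.2840.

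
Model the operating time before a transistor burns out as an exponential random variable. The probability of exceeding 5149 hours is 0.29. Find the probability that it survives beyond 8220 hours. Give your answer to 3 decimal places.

e^(−λ·5149) = 0.29 ⇒ λ = −ln(0.29)/5149 = 0.000240411.
P(X > 8220) = e^(−0.000240411·8220) = e^(−1.9762) ≈ 0.139.

0.139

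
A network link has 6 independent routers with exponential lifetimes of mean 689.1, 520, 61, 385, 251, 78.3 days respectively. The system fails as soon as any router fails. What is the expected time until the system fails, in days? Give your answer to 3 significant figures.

The first failure time is exponential with rate Σλ_i = 1/689.1 + 1/520 + 1/61 + 1/385 + 1/251 + 1/78.3 = 0.0391205 per day.
E[min] = 1/Σλ = 1/0.0391205 = 25.562 days.

25.6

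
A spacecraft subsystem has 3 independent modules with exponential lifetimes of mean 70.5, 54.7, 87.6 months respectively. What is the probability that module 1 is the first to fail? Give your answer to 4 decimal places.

Rates: λ_i = 1/mean_i → 0.0141844, 0.0182815, 0.0114155; Σλ = 0.0438815.
P(module 1 first) = λ_1/Σλ = 0.0141844/0.0438815 ≈ 0.3232.

0.3232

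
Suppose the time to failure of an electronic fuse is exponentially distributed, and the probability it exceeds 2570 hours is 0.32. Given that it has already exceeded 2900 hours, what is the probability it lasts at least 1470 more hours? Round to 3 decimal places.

From e^(−λ·2570) = 0.32, λ = −ln(0.32)/2570 = 0.00044336.
Memoryless: P(X > 2900+1470 | X > 2900) = P(X > 1470) = e^(−0.00044336·1470) ≈ 0.521.

0.521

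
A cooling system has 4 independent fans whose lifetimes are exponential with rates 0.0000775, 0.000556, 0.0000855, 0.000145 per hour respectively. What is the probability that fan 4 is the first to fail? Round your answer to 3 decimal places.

The time to first failure is exponential with rate Σλ = 0.0000775 + 0.000556 + 0.0000855 + 0.000145 = 0.000864.
P(fan 4 first) = λ_4/Σλ = 0.000145/0.000864 ≈ 0.168.

0.168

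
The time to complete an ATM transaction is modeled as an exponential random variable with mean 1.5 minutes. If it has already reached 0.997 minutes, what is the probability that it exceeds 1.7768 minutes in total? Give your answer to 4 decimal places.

The rate is λ = 1/1.5 = 0.666667 per minute.
P(X > s+t | X > s) = e^(−λ(s+t))/e^(−λs) = e^(−λt), independent of s = 0.997.
P(X > 0.7798) = e^(−0.51987) ≈ 0.5946.

0.5946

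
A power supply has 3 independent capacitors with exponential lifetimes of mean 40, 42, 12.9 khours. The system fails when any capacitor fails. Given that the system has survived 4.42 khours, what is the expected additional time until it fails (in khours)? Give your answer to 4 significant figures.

7.916

First-failure rate Σλ = 1/40 + 1/42 + 1/12.9 = 0.126329.
By memorylessness the expected residual is 1/Σλ = 7.91584 khours, regardless of the 4.42 already elapsed.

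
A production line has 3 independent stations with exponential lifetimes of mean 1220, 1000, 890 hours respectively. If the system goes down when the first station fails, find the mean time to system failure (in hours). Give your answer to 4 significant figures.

339.8

The first failure time is exponential with rate Σλ_i = 1/1220 + 1/1000 + 1/890 = 0.00294327 per hour.
E[min] = 1/Σλ = 1/0.00294327 = 339.758 hours.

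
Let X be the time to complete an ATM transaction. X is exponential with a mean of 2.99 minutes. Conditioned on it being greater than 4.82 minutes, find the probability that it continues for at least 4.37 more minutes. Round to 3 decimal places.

0.232

The rate is λ = 1/2.99 = 0.334448 per minute.
By the memoryless property, P(X > 4.82+4.37 | X > 4.82) = P(X > 4.37).
P(X > 4.37) = e^(−1.4615) ≈ 0.232.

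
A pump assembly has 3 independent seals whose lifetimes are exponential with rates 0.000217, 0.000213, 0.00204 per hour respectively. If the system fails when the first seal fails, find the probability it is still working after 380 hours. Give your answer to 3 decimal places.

0.391

The time to first failure is exponential with rate Σλ = 0.000217 + 0.000213 + 0.00204 = 0.00247.
P(min > 380) = e^(−0.00247·380) = e^(−0.9386) ≈ 0.391.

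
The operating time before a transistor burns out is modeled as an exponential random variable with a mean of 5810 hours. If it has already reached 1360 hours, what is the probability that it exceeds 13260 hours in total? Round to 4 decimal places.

0.1290

The rate is λ = 1/5810 = 0.000172117 per hour.
P(X > s+t | X > s) = e^(−λ(s+t))/e^(−λs) = e^(−λt), independent of s = 1360.
P(X > 11900) = e^(−2.0482) ≈ 0.1290.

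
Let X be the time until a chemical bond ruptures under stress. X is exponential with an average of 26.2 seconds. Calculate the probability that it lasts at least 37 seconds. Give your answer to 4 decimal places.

The rate is λ = 1/26.2 = 0.0381679 per second.
P(X > 37) = e^(−λ·37) = e^(−1.4122) ≈ 0.2436.

0.2436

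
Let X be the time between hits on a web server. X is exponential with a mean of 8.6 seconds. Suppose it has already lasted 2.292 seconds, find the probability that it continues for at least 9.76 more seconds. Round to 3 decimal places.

0.321

The rate is λ = 1/8.6 = 0.116279 per second.
By the memoryless property, P(X > 2.292+9.76 | X > 2.292) = P(X > 9.76).
P(X > 9.76) = e^(−1.1349) ≈ 0.321.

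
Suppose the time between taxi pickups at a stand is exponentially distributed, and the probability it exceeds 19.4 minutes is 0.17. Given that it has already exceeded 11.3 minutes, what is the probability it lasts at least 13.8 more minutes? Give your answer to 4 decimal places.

0.2835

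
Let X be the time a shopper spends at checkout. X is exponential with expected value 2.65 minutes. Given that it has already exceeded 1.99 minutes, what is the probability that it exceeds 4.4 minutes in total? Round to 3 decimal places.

The rate is λ = 1/2.65 = 0.377358 per minute.
P(X > s+t | X > s) = e^(−λ(s+t))/e^(−λs) = e^(−λt), independent of s = 1.99.
P(X > 2.41) = e^(−0.90943) ≈ 0.403.

0.403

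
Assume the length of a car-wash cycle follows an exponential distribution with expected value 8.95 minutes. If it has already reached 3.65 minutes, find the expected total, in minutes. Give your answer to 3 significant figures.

12.6

The rate is λ = 1/8.95 = 0.111732 per minute.
By memorylessness, E[X | X > 3.65] = 3.65 + 1/λ = 3.65 + 8.95 = 12.6 minutes.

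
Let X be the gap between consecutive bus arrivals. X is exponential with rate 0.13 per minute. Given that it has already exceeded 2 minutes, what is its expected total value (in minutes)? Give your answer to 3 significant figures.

By memorylessness, E[X | X > 2] = 2 + 1/λ = 2 + 7.69231 = 9.69231 minutes.

9.69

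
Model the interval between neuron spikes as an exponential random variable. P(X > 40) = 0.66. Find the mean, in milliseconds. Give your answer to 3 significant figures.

96.3

e^(−λ·40) = 0.66 ⇒ λ = −ln(0.66)/40 = 0.0103879.
Mean = 1/λ = 96.266 milliseconds.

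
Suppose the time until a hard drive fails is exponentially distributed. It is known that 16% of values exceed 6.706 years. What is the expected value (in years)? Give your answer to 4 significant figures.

e^(−λ·6.706) = 0.16 ⇒ λ = −ln(0.16)/6.706 = 0.273275.
Mean = 1/λ = 3.65932 years.

3.659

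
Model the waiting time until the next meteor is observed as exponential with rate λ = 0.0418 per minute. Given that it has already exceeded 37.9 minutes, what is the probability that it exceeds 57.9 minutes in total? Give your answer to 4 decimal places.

0.4334

By the memoryless property, P(X > 37.9+20 | X > 37.9) = P(X > 20).
P(X > 20) = e^(−0.836) ≈ 0.4334.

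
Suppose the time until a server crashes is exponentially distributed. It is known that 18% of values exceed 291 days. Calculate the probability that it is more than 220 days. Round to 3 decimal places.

e^(−λ·291) = 0.18 ⇒ λ = −ln(0.18)/291 = 0.00589278.
P(X > 220) = e^(−0.00589278·220) = e^(−1.2964) ≈ 0.274.

0.274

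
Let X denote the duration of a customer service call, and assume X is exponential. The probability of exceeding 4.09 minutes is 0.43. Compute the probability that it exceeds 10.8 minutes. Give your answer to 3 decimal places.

0.108

e^(−λ·4.09) = 0.43 ⇒ λ = −ln(0.43)/4.09 = 0.20635.
P(X > 10.8) = e^(−0.20635·10.8) = e^(−2.2286) ≈ 0.108.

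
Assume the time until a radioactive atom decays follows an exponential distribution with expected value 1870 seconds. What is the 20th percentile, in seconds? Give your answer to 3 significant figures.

417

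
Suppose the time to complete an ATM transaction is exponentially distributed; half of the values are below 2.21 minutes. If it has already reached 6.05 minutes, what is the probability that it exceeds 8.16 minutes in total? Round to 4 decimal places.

0.5159

For an exponential, median = ln(2)/λ, so λ = ln 2 / 2.21 = 0.313641 per minute.
The exponential is memoryless, so the remaining time is again Exp(λ): the condition X > 6.05 is irrelevant.
P(X > 2.11) = e^(−0.66178) ≈ 0.5159.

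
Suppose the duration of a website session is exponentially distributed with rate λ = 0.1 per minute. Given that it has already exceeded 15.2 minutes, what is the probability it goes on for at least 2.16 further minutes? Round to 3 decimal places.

0.806

P(X > s+t | X > s) = e^(−λ(s+t))/e^(−λs) = e^(−λt), independent of s = 15.2.
P(X > 2.16) = e^(−0.216) ≈ 0.806.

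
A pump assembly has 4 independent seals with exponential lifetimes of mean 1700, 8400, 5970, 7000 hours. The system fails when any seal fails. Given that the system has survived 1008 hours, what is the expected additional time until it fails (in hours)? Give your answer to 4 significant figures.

982.7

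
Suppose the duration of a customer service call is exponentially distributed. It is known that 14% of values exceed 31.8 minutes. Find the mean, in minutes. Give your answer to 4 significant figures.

16.17

e^(−λ·31.8) = 0.14 ⇒ λ = −ln(0.14)/31.8 = 0.0618274.
Mean = 1/λ = 16.174 minutes.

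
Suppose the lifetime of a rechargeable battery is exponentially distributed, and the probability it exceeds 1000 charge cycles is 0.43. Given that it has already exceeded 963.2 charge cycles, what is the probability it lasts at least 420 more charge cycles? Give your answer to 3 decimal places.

0.702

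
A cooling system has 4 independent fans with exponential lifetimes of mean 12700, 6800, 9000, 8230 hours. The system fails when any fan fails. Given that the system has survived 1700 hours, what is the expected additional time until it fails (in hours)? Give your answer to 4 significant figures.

2181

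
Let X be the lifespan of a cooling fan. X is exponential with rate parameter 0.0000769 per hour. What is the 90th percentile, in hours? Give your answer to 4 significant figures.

Set 1 − e^(−λt) = 0.9, so t = −ln(0.1)/λ = 2.3026/0.0000769 ≈ 29942.6 hours.

29940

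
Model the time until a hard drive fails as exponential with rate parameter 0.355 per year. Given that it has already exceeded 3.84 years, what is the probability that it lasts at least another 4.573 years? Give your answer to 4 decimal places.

By the memoryless property, P(X > 3.84+4.573 | X > 3.84) = P(X > 4.573).
P(X > 4.573) = e^(−1.6234) ≈ 0.1972.

0.1972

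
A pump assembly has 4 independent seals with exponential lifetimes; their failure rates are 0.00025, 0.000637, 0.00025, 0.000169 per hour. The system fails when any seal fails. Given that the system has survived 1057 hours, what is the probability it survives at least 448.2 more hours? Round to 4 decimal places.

0.5569

Time to first failure ~ Exp(Σλ) with Σλ = 0.001306.
By memorylessness, P(T > 1057+448.2 | T > 1057) = P(T > 448.2) = e^(−0.001306·448.2) ≈ 0.5569.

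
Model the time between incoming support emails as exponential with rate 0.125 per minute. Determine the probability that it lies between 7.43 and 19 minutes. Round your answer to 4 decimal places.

P(7.43 < X < 19) = e^(−λ·7.43) − e^(−λ·19) = 0.39505 − 0.09301 ≈ 0.3020.

0.3020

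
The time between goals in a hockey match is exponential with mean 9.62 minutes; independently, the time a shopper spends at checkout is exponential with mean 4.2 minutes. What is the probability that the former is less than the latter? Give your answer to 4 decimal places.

λ_1 = 1/9.62 = 0.10395, λ_2 = 1/4.2 = 0.238095.
For independent exponentials, P(the former < the latter) = λ_1/(λ_1+λ_2) = 0.10395/0.342045 ≈ 0.3039.

0.3039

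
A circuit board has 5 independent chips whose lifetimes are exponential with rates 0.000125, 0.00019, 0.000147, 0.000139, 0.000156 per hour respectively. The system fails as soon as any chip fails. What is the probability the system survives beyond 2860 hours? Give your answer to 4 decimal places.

The time to first failure is exponential with rate Σλ = 0.000125 + 0.00019 + 0.000147 + 0.000139 + 0.000156 = 0.000757.
P(min > 2860) = e^(−0.000757·2860) = e^(−2.165) ≈ 0.1147.

0.1147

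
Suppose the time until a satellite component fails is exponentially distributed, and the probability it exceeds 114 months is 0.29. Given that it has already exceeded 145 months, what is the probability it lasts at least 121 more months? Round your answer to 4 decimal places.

0.2688

From e^(−λ·114) = 0.29, λ = −ln(0.29)/114 = 0.0108585.
Memoryless: P(X > 145+121 | X > 145) = P(X > 121) = e^(−0.0108585·121) ≈ 0.2688.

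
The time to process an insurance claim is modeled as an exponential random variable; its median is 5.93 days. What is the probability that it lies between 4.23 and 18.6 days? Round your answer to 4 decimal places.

0.4962

For an exponential, median = ln(2)/λ, so λ = ln 2 / 5.93 = 0.116888 per day.
P(4.23 < X < 18.6) = e^(−λ·4.23) − e^(−λ·18.6) = 0.60991 − 0.11371 ≈ 0.4962.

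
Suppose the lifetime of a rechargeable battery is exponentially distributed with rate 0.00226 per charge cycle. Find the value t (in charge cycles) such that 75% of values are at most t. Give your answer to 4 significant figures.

Set 1 − e^(−λt) = 0.75, so t = −ln(0.25)/λ = 1.3863/0.00226 ≈ 613.405 charge cycles.

613.4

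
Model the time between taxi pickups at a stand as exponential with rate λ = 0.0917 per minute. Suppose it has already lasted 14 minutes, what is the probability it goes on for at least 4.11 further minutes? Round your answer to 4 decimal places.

0.6860

P(X > s+t | X > s) = e^(−λ(s+t))/e^(−λs) = e^(−λt), independent of s = 14.
P(X > 4.11) = e^(−0.37689) ≈ 0.6860.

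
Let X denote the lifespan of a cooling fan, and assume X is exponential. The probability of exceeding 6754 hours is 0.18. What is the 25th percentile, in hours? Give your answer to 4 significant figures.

1133

e^(−λ·6754) = 0.18 ⇒ λ = −ln(0.18)/6754 = 0.000253894.
25th percentile: 1 − e^(−λt) = 0.25, t = −ln(0.75)/λ = 1133.08 hours.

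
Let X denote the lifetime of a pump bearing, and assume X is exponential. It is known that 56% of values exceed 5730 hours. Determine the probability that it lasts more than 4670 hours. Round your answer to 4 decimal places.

e^(−λ·5730) = 0.56 ⇒ λ = −ln(0.56)/5730 = 0.00010119.
P(X > 4670) = e^(−0.00010119·4670) = e^(−0.47256) ≈ 0.6234.

0.6234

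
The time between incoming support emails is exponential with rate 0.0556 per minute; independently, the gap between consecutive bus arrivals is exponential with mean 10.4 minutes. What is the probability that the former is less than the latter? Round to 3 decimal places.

0.366

λ_1 = 0.0556, λ_2 = 1/10.4 = 0.0961538.
For independent exponentials, P(the former < the latter) = λ_1/(λ_1+λ_2) = 0.0556/0.151754 ≈ 0.366.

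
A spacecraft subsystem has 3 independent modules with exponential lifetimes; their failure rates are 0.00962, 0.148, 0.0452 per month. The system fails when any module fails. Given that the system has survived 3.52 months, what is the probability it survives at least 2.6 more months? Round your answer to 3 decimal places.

Time to first failure ~ Exp(Σλ) with Σλ = 0.20282.
By memorylessness, P(T > 3.52+2.6 | T > 3.52) = P(T > 2.6) = e^(−0.20282·2.6) ≈ 0.590.

0.590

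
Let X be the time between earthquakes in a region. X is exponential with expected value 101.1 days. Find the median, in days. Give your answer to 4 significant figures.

70.08

The rate is λ = 1/101.1 = 0.0098912 per day.
Set 1 − e^(−λt) = 0.5, so t = −ln(0.5)/λ = 0.69315/0.0098912 ≈ 70.0772 days.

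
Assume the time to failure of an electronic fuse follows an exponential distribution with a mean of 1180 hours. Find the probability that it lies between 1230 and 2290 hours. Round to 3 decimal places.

0.209

The rate is λ = 1/1180 = 0.000847458 per hour.
P(1230 < X < 2290) = e^(−λ·1230) − e^(−λ·2290) = 0.35262 − 0.14361 ≈ 0.209.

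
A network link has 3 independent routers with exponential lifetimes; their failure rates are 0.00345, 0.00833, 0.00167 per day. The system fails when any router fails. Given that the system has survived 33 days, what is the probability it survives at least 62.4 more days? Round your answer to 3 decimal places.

0.432

Time to first failure ~ Exp(Σλ) with Σλ = 0.01345.
By memorylessness, P(T > 33+62.4 | T > 33) = P(T > 62.4) = e^(−0.01345·62.4) ≈ 0.432.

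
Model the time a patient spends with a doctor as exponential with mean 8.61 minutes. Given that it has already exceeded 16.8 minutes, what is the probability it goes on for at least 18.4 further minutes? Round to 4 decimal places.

0.1180

The rate is λ = 1/8.61 = 0.116144 per minute.
By the memoryless property, P(X > 16.8+18.4 | X > 16.8) = P(X > 18.4).
P(X > 18.4) = e^(−2.137) ≈ 0.1180.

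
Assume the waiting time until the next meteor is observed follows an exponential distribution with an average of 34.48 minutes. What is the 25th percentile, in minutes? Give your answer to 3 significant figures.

The rate is λ = 1/34.48 = 0.0290023 per minute.
Set 1 − e^(−λt) = 0.25, so t = −ln(0.75)/λ = 0.28768/0.0290023 ≈ 9.91928 minutes.

9.92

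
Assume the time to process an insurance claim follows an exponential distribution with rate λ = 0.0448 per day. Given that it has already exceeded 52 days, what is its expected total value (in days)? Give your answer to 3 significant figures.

By memorylessness, E[X | X > 52] = 52 + 1/λ = 52 + 22.3214 = 74.3214 days.

74.3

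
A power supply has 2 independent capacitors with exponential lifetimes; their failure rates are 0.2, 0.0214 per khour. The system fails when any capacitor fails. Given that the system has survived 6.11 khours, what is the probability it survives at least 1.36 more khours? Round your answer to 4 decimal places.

0.7400

Time to first failure ~ Exp(Σλ) with Σλ = 0.2214.
By memorylessness, P(T > 6.11+1.36 | T > 6.11) = P(T > 1.36) = e^(−0.2214·1.36) ≈ 0.7400.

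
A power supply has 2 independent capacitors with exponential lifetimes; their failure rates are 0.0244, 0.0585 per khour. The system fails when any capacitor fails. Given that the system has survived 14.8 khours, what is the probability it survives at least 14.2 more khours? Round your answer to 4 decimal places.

0.3081

Time to first failure ~ Exp(Σλ) with Σλ = 0.0829.
By memorylessness, P(T > 14.8+14.2 | T > 14.8) = P(T > 14.2) = e^(−0.0829·14.2) ≈ 0.3081.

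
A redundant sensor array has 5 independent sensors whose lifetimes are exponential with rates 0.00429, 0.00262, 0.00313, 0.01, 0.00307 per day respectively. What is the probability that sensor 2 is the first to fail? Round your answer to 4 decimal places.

0.1134

The time to first failure is exponential with rate Σλ = 0.00429 + 0.00262 + 0.00313 + 0.01 + 0.00307 = 0.02311.
P(sensor 2 first) = λ_2/Σλ = 0.00262/0.02311 ≈ 0.1134.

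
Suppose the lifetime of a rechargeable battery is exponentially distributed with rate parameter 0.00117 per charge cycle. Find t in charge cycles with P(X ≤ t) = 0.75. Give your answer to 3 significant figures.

1180

Set 1 − e^(−λt) = 0.75, so t = −ln(0.25)/λ = 1.3863/0.00117 ≈ 1184.87 charge cycles.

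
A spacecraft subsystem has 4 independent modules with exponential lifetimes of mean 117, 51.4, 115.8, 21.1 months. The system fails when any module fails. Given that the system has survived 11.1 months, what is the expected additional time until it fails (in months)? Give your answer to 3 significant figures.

11.9

First-failure rate Σλ = 1/117 + 1/51.4 + 1/115.8 + 1/21.1 = 0.0840312.
By memorylessness the expected residual is 1/Σλ = 11.9003 months, regardless of the 11.1 already elapsed.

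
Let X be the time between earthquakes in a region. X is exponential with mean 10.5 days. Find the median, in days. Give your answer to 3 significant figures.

The rate is λ = 1/10.5 = 0.0952381 per day.
Set 1 − e^(−λt) = 0.5, so t = −ln(0.5)/λ = 0.69315/0.0952381 ≈ 7.27805 days.

7.28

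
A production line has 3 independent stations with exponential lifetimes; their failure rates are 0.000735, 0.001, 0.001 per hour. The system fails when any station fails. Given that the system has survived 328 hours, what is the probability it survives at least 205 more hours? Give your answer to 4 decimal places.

Time to first failure ~ Exp(Σλ) with Σλ = 0.002735.
By memorylessness, P(T > 328+205 | T > 328) = P(T > 205) = e^(−0.002735·205) ≈ 0.5708.

0.5708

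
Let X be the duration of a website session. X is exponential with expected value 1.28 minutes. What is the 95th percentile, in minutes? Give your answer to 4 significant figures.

The rate is λ = 1/1.28 = 0.78125 per minute.
Set 1 − e^(−λt) = 0.95, so t = −ln(0.05)/λ = 2.9957/0.78125 ≈ 3.83454 minutes.

3.835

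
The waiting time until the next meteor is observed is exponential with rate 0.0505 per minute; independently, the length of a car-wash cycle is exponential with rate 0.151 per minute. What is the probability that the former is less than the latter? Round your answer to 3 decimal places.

λ_1 = 0.0505, λ_2 = 0.151.
For independent exponentials, P(the former < the latter) = λ_1/(λ_1+λ_2) = 0.0505/0.2015 ≈ 0.251.

0.251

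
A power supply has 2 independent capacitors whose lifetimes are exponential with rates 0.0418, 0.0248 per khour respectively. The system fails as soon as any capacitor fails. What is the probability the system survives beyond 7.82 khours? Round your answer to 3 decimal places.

The time to first failure is exponential with rate Σλ = 0.0418 + 0.0248 = 0.0666.
P(min > 7.82) = e^(−0.0666·7.82) = e^(−0.52081) ≈ 0.594.

0.594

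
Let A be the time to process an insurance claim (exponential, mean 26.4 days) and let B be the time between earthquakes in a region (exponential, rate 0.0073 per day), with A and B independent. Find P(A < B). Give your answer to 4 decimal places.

0.8384

λ_1 = 1/26.4 = 0.0378788, λ_2 = 0.0073.
For independent exponentials, P(A < B) = λ_1/(λ_1+λ_2) = 0.0378788/0.0451788 ≈ 0.8384.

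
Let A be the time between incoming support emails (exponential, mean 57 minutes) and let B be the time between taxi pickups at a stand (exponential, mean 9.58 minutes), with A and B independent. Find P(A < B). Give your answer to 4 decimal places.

0.1439

λ_1 = 1/57 = 0.0175439, λ_2 = 1/9.58 = 0.104384.
For independent exponentials, P(A < B) = λ_1/(λ_1+λ_2) = 0.0175439/0.121928 ≈ 0.1439.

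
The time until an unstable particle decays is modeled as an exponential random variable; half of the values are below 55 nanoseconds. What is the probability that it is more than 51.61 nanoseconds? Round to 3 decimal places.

For an exponential, median = ln(2)/λ, so λ = ln 2 / 55 = 0.0126027 per nanosecond.
P(X > 51.61) = e^(−λ·51.61) = e^(−0.65042) ≈ 0.522.

0.522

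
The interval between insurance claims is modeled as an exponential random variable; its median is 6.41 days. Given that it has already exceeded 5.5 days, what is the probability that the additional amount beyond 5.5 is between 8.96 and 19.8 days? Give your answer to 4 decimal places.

0.2620

For an exponential, median = ln(2)/λ, so λ = ln 2 / 6.41 = 0.108135 per day.
Memoryless: the residual past 5.5 is again Exp(λ).
P(8.96 < residual < 19.8) = e^(−λ·8.96) − e^(−λ·19.8) = 0.37950 − 0.11753 ≈ 0.2620.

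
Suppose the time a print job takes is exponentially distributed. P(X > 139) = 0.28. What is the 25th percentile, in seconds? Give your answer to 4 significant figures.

e^(−λ·139) = 0.28 ⇒ λ = −ln(0.28)/139 = 0.00915803.
25th percentile: 1 − e^(−λt) = 0.25, t = −ln(0.75)/λ = 31.4131 seconds.

31.41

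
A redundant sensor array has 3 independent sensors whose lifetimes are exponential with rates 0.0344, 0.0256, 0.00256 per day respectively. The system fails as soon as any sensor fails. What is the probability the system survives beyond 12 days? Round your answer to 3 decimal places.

0.472

The time to first failure is exponential with rate Σλ = 0.0344 + 0.0256 + 0.00256 = 0.06256.
P(min > 12) = e^(−0.06256·12) = e^(−0.75072) ≈ 0.472.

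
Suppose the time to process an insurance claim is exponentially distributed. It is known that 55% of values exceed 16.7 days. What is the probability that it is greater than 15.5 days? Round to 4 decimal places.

0.5741

e^(−λ·16.7) = 0.55 ⇒ λ = −ln(0.55)/16.7 = 0.0357986.
P(X > 15.5) = e^(−0.0357986·15.5) = e^(−0.55488) ≈ 0.5741.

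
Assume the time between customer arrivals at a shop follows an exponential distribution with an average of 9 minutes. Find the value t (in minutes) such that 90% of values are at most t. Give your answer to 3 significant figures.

The rate is λ = 1/9 = 0.111111 per minute.
Set 1 − e^(−λt) = 0.9, so t = −ln(0.1)/λ = 2.3026/0.111111 ≈ 20.7233 minutes.

20.7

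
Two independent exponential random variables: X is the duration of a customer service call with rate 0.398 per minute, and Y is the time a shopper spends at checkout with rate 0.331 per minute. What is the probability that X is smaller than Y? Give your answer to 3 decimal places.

0.546

λ_1 = 0.398, λ_2 = 0.331.
For independent exponentials, P(X < Y) = λ_1/(λ_1+λ_2) = 0.398/0.729 ≈ 0.546.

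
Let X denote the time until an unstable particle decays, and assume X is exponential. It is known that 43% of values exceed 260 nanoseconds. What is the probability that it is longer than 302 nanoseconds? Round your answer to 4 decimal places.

e^(−λ·260) = 0.43 ⇒ λ = −ln(0.43)/260 = 0.00324604.
P(X > 302) = e^(−0.00324604·302) = e^(−0.9803) ≈ 0.3752.

0.3752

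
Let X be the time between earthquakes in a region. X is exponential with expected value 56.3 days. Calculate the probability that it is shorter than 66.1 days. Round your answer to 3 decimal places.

0.691

The rate is λ = 1/56.3 = 0.017762 per day.
P(X ≤ 66.1) = 1 − e^(−λ·66.1) = 1 − e^(−1.1741) ≈ 0.691.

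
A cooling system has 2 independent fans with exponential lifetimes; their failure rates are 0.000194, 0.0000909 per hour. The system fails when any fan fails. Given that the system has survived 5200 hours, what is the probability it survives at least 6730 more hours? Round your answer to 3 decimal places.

0.147

Time to first failure ~ Exp(Σλ) with Σλ = 0.0002849.
By memorylessness, P(T > 5200+6730 | T > 5200) = P(T > 6730) = e^(−0.0002849·6730) ≈ 0.147.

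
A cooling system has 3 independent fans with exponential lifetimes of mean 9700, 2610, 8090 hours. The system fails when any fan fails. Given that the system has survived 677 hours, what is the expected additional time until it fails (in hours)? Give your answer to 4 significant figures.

1640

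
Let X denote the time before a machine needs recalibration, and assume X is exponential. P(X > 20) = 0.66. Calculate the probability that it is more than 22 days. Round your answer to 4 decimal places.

0.6331

e^(−λ·20) = 0.66 ⇒ λ = −ln(0.66)/20 = 0.0207758.
P(X > 22) = e^(−0.0207758·22) = e^(−0.45707) ≈ 0.6331.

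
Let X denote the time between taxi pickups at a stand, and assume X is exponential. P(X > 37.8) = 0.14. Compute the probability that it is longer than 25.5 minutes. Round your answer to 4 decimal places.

e^(−λ·37.8) = 0.14 ⇒ λ = −ln(0.14)/37.8 = 0.0520136.
P(X > 25.5) = e^(−0.0520136·25.5) = e^(−1.3263) ≈ 0.2654.

0.2654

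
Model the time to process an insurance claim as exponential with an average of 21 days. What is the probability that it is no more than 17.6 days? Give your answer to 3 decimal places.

0.567

The rate is λ = 1/21 = 0.047619 per day.
P(X ≤ 17.6) = 1 − e^(−λ·17.6) = 1 − e^(−0.8381) ≈ 0.567.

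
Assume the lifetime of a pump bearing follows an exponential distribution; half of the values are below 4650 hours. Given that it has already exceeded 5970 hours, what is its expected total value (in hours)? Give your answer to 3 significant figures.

For an exponential, median = ln(2)/λ, so λ = ln 2 / 4650 = 0.000149064 per hour.
By memorylessness, E[X | X > 5970] = 5970 + 1/λ = 5970 + 6708.53 = 12678.5 hours.

12700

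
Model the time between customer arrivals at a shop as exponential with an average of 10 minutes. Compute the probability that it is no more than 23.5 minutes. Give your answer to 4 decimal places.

0.9046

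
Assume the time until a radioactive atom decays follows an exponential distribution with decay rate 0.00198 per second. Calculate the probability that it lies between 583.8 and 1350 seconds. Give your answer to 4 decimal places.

0.2457

P(583.8 < X < 1350) = e^(−λ·583.8) − e^(−λ·1350) = 0.31477 − 0.06904 ≈ 0.2457.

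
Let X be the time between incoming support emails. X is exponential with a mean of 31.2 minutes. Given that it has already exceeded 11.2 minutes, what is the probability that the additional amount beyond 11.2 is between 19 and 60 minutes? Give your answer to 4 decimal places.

The rate is λ = 1/31.2 = 0.0320513 per minute.
Memoryless: the residual past 11.2 is again Exp(λ).
P(19 < residual < 60) = e^(−λ·19) − e^(−λ·60) = 0.54391 − 0.14616 ≈ 0.3978.

0.3978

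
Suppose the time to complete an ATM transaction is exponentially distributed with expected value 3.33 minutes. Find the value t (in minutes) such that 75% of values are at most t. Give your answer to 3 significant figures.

The rate is λ = 1/3.33 = 0.3003 per minute.
Set 1 − e^(−λt) = 0.75, so t = −ln(0.25)/λ = 1.3863/0.3003 ≈ 4.61636 minutes.

4.62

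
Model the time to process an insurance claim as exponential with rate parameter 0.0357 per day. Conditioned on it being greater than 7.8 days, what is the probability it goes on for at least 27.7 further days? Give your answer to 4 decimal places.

0.3720

P(X > s+t | X > s) = e^(−λ(s+t))/e^(−λs) = e^(−λt), independent of s = 7.8.
P(X > 27.7) = e^(−0.98889) ≈ 0.3720.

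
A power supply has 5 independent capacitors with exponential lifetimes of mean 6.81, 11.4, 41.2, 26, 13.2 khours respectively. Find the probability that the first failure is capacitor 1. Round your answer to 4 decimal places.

0.3936

Rates: λ_i = 1/mean_i → 0.146843, 0.0877193, 0.0242718, 0.0384615, 0.0757576; Σλ = 0.373053.
P(capacitor 1 first) = λ_1/Σλ = 0.146843/0.373053 ≈ 0.3936.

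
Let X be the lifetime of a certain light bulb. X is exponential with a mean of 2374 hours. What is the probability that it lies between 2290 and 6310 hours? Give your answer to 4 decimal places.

0.3110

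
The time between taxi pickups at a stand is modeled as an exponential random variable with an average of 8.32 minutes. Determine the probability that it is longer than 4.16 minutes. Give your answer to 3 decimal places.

0.607

The rate is λ = 1/8.32 = 0.120192 per minute.
P(X > 4.16) = e^(−λ·4.16) = e^(−0.5) ≈ 0.607.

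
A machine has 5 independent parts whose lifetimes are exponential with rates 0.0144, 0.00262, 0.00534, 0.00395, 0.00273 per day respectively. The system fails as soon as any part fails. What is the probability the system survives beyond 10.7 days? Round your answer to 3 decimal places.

The time to first failure is exponential with rate Σλ = 0.0144 + 0.00262 + 0.00534 + 0.00395 + 0.00273 = 0.02904.
P(min > 10.7) = e^(−0.02904·10.7) = e^(−0.31073) ≈ 0.733.

0.733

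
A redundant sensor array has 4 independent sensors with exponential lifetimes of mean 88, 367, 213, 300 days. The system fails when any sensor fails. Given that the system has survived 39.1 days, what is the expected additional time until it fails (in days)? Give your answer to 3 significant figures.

45.2

First-failure rate Σλ = 1/88 + 1/367 + 1/213 + 1/300 = 0.0221166.
By memorylessness the expected residual is 1/Σλ = 45.2149 days, regardless of the 39.1 already elapsed.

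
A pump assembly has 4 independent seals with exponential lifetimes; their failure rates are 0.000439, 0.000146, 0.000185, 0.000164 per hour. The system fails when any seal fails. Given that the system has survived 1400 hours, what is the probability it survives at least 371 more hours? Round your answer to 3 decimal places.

Time to first failure ~ Exp(Σλ) with Σλ = 0.000934.
By memorylessness, P(T > 1400+371 | T > 1400) = P(T > 371) = e^(−0.000934·371) ≈ 0.707.

0.707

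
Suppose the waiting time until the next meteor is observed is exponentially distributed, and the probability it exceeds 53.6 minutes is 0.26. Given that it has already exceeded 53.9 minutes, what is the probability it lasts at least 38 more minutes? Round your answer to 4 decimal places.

0.3848

From e^(−λ·53.6) = 0.26, λ = −ln(0.26)/53.6 = 0.025132.
Memoryless: P(X > 53.9+38 | X > 53.9) = P(X > 38) = e^(−0.025132·38) ≈ 0.3848.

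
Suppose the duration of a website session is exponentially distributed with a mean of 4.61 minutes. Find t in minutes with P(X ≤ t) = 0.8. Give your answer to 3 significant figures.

7.42

The rate is λ = 1/4.61 = 0.21692 per minute.
Set 1 − e^(−λt) = 0.8, so t = −ln(0.2)/λ = 1.6094/0.21692 ≈ 7.41951 minutes.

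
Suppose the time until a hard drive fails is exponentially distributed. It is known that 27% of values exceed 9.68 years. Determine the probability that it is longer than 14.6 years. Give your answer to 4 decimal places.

e^(−λ·9.68) = 0.27 ⇒ λ = −ln(0.27)/9.68 = 0.135262.
P(X > 14.6) = e^(−0.135262·14.6) = e^(−1.9748) ≈ 0.1388.

0.1388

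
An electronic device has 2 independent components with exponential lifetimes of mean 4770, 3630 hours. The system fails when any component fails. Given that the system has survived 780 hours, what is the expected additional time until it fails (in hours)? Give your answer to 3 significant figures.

2060

First-failure rate Σλ = 1/4770 + 1/3630 = 0.000485126.
By memorylessness the expected residual is 1/Σλ = 2061.32 hours, regardless of the 780 already elapsed.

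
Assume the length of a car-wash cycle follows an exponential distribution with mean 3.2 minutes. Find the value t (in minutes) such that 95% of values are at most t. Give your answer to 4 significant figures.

The rate is λ = 1/3.2 = 0.3125 per minute.
Set 1 − e^(−λt) = 0.95, so t = −ln(0.05)/λ = 2.9957/0.3125 ≈ 9.58634 minutes.

9.586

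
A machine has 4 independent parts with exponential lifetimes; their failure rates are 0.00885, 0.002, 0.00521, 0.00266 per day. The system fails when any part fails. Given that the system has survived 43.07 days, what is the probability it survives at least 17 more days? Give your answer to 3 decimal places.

0.727

Time to first failure ~ Exp(Σλ) with Σλ = 0.01872.
By memorylessness, P(T > 43.07+17 | T > 43.07) = P(T > 17) = e^(−0.01872·17) ≈ 0.727.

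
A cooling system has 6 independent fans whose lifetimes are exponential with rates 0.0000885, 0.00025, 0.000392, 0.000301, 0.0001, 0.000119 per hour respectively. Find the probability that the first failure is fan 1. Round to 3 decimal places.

0.071

The time to first failure is exponential with rate Σλ = 0.0000885 + 0.00025 + 0.000392 + 0.000301 + 0.0001 + 0.000119 = 0.0012505.
P(fan 1 first) = λ_1/Σλ = 0.0000885/0.0012505 ≈ 0.071.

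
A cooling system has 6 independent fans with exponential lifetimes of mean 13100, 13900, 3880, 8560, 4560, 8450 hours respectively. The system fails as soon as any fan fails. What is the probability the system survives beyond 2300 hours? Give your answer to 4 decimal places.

0.1382

The first failure time is exponential with rate Σλ_i = 1/13100 + 1/13900 + 1/3880 + 1/8560 + 1/4560 + 1/8450 = 0.000860474 per hour.
P(min > 2300) = e^(−0.000860474·2300) = e^(−1.9791) ≈ 0.1382.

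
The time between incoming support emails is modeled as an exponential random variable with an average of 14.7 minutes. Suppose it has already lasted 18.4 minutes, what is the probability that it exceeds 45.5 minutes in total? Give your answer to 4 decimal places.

The rate is λ = 1/14.7 = 0.0680272 per minute.
The exponential is memoryless, so the remaining time is again Exp(λ): the condition X > 18.4 is irrelevant.
P(X > 27.1) = e^(−1.8435) ≈ 0.1583.

0.1583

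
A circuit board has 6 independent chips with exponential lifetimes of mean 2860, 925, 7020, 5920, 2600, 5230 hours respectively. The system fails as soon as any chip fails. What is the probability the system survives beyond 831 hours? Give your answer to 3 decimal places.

0.146

The first failure time is exponential with rate Σλ_i = 1/2860 + 1/925 + 1/7020 + 1/5920 + 1/2600 + 1/5230 = 0.00231792 per hour.
P(min > 831) = e^(−0.00231792·831) = e^(−1.9262) ≈ 0.146.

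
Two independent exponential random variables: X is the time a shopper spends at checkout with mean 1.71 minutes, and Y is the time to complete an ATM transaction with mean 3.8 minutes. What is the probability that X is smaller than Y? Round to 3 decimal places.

0.690

λ_1 = 1/1.71 = 0.584795, λ_2 = 1/3.8 = 0.263158.
For independent exponentials, P(X < Y) = λ_1/(λ_1+λ_2) = 0.584795/0.847953 ≈ 0.690.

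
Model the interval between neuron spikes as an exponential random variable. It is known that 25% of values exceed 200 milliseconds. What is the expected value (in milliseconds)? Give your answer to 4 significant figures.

e^(−λ·200) = 0.25 ⇒ λ = −ln(0.25)/200 = 0.00693147.
Mean = 1/λ = 144.27 milliseconds.

144.3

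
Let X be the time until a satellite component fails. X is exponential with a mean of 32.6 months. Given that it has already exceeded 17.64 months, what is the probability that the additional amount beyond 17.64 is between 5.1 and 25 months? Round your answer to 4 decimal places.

The rate is λ = 1/32.6 = 0.0306748 per month.
Memoryless: the residual past 17.64 is again Exp(λ).
P(5.1 < residual < 25) = e^(−λ·5.1) − e^(−λ·25) = 0.85518 − 0.46446 ≈ 0.3907.

0.3907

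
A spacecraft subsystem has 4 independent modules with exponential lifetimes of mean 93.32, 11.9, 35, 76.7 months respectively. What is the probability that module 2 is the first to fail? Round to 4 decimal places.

0.6163

Rates: λ_i = 1/mean_i → 0.0107158, 0.0840336, 0.0285714, 0.0130378; Σλ = 0.136359.
P(module 2 first) = λ_2/Σλ = 0.0840336/0.136359 ≈ 0.6163.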